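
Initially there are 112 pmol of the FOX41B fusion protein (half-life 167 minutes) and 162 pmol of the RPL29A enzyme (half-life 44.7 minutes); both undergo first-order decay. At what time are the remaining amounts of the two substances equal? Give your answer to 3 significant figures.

Set 112·(1/2)^(t/167) = 162·(1/2)^(t/44.7).
Taking log₂: log₂(112/162) = t·(1/167 − 1/44.7).
log₂(0.69136) = -0.5325; 1/167 − 1/44.7 = -0.016383.
t = -0.5325 / -0.016383 ≈ 32.502 minutes.

32.5 minutes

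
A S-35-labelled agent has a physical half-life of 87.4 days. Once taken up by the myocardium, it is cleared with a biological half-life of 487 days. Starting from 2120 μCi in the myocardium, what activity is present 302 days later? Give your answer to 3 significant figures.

1/t_eff = 1/t_phys + 1/t_biol = 1/87.4 + 1/487 = 0.013495 per day.
t_eff = 87.4 × 487 / (87.4 + 487) ≈ 74.101 days.
Remaining = 2120 × (1/2)^(302/74.101) = 2120 × (1/2)^4.0755 ≈ 125.74 μCi.

126 μCi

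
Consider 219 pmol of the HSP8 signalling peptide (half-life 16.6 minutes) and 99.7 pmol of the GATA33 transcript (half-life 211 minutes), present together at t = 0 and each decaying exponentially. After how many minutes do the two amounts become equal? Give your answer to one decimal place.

Set 219·(1/2)^(t/16.6) = 99.7·(1/2)^(t/211).
Taking log₂: log₂(219/99.7) = t·(1/16.6 − 1/211).
log₂(2.1966) = 1.1353; 1/16.6 − 1/211 = 0.055502.
t = 1.1353 / 0.055502 ≈ 20.455 minutes.

20.5 minutes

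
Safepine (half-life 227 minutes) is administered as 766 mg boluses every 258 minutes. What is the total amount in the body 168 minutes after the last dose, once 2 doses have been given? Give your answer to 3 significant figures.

The 2 doses were given 426, 168 minutes ago.
Total = 766·(1/2)^(426/227) + 766·(1/2)^(168/227)
      = 208.59 + 458.61 ≈ 667.2 mg.

667 mg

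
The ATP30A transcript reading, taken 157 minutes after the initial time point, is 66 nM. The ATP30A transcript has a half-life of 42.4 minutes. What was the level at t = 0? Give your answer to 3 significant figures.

859 nM

Number of half-lives elapsed: n = 157/42.4 ≈ 3.7028.
A₀ = A × 2^n = 66 × 2^3.7028 = 66 × 13.022 ≈ 859.42 nM.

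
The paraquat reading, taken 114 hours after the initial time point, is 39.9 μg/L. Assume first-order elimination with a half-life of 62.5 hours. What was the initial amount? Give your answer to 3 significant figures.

Number of half-lives elapsed: n = 114/62.5 ≈ 1.824.
A₀ = A × 2^n = 39.9 × 2^1.824 = 39.9 × 3.5406 ≈ 141.27 μg/L.

141 μg/L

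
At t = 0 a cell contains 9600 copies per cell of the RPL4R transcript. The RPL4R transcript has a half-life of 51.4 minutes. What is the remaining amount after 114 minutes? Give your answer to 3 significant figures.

2060 copies per cell

Number of half-lives: n = 114/51.4 ≈ 2.2179.
Remaining = 9600 × (1/2)^2.2179 = 9600 × 0.21495 ≈ 2063.6 copies per cell.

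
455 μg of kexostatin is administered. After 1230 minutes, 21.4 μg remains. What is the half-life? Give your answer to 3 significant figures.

279 minutes

A/A₀ = 21.4/455 ≈ 0.047033.
n = log₂(21.262) ≈ 4.4102 half-lives elapsed in 1230 minutes.
t½ = 1230/4.4102 ≈ 278.9 minutes.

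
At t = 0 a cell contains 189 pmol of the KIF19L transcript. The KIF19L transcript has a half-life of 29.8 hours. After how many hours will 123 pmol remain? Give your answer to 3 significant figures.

Fraction remaining = 123/189 ≈ 0.65079.
n = log₂(189/123) = ln(1.5366)/ln 2 ≈ 0.61973 half-lives.
t = n × t½ = 0.61973 × 29.8 ≈ 18.468 hours.

18.5 hours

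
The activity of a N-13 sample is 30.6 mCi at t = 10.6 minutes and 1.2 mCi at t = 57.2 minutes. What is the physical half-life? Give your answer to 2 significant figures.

10 minutes

Over Δt = 57.2 − 10.6 = 46.6 minutes, the level fell by a factor of 30.6/1.2 ≈ 25.5.
n = log₂(25.5) ≈ 4.6724 half-lives, so t½ = 46.6/4.6724 ≈ 9.9734 minutes.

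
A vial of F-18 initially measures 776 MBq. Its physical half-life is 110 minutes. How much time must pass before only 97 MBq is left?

97/776 = 1/8, so 3 half-lives have elapsed.
t = 3 × 110 = 330 minutes.

330 minutes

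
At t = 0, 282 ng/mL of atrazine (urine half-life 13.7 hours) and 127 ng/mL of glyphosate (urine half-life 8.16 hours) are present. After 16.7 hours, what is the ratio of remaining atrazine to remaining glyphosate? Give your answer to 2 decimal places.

atrazine: 282 × (1/2)^(16.7/13.7) = 282 × (1/2)^1.219 ≈ 121.14 ng/mL.
glyphosate: 127 × (1/2)^(16.7/8.16) = 127 × (1/2)^2.0466 ≈ 30.742 ng/mL.
Ratio ≈ 121.14 / 30.742 ≈ 3.9407.

3.94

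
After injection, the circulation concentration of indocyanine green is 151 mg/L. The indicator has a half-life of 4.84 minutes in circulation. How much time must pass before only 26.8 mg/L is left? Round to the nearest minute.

12 minutes

Fraction remaining = 26.8/151 ≈ 0.17748.
n = log₂(151/26.8) = ln(5.6343)/ln 2 ≈ 2.4942 half-lives.
t = n × t½ = 2.4942 × 4.84 ≈ 12.072 minutes.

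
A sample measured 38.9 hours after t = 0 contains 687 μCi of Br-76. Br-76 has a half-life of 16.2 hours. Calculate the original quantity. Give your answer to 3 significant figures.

Number of half-lives elapsed: n = 38.9/16.2 ≈ 2.4012.
A₀ = A × 2^n = 687 × 2^2.4012 = 687 × 5.2826 ≈ 3629.1 μCi.

3630 μCi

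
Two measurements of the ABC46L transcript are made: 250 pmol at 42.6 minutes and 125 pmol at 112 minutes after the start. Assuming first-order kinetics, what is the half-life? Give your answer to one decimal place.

Over Δt = 112 − 42.6 = 69.4 minutes, the level fell by a factor of 250/125 ≈ 2.
n = log₂(2) ≈ 1 half-lives, so t½ = 69.4/1 ≈ 69.4 minutes.

69.4 minutes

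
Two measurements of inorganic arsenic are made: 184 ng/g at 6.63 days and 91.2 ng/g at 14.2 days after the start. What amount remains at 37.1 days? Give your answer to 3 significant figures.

Over Δt = 14.2 − 6.63 = 7.57 days, the level fell by a factor of 184/91.2 ≈ 2.0175.
n = log₂(2.0175) ≈ 1.0126 half-lives, so t½ = 7.57/1.0126 ≈ 7.4758 days.
From t = 14.2 to t = 37.1: 91.2 × (1/2)^((37.1−14.2)/7.4758) ≈ 10.911 ng/g.

10.9 ng/g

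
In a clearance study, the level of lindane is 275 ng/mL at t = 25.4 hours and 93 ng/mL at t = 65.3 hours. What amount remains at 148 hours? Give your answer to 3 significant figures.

Over Δt = 65.3 − 25.4 = 39.9 hours, the level fell by a factor of 275/93 ≈ 2.957.
n = log₂(2.957) ≈ 1.5641 half-lives, so t½ = 39.9/1.5641 ≈ 25.509 hours.
From t = 65.3 to t = 148: 93 × (1/2)^((148−65.3)/25.509) ≈ 9.8302 ng/mL.

9.83 ng/mL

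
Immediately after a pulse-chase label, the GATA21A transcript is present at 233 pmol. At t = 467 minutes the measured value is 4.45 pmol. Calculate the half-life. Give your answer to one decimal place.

A/A₀ = 4.45/233 ≈ 0.019099.
n = log₂(52.36) ≈ 5.7104 half-lives elapsed in 467 minutes.
t½ = 467/5.7104 ≈ 81.781 minutes.

81.8 minutes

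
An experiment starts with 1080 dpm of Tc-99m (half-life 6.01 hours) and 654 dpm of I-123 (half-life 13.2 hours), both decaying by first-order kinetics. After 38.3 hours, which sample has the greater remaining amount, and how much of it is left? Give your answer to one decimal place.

I-123, 87.5 dpm

Tc-99m: 1080 × (1/2)^6.3727 ≈ 13.033 dpm.
I-123: 654 × (1/2)^2.9015 ≈ 87.526 dpm.
I-123 has more remaining, at ≈ 87.526 dpm.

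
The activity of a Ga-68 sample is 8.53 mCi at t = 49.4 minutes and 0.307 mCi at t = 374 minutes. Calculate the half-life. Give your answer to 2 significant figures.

Over Δt = 374 − 49.4 = 324.6 minutes, the level fell by a factor of 8.53/0.307 ≈ 27.785.
n = log₂(27.785) ≈ 4.7962 half-lives, so t½ = 324.6/4.7962 ≈ 67.678 minutes.

68 minutes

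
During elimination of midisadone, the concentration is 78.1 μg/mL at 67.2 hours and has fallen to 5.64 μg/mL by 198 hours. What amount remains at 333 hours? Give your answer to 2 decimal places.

0.37 μg/mL

Over Δt = 198 − 67.2 = 130.8 hours, the level fell by a factor of 78.1/5.64 ≈ 13.848.
n = log₂(13.848) ≈ 3.7916 half-lives, so t½ = 130.8/3.7916 ≈ 34.498 hours.
From t = 198 to t = 333: 5.64 × (1/2)^((333−198)/34.498) ≈ 0.37433 μg/mL.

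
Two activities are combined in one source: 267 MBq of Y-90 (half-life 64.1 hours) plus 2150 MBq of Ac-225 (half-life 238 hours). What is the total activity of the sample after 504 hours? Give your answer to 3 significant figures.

497 MBq

Y-90: 267 × (1/2)^(504/64.1) = 267 × (1/2)^7.8627 ≈ 1.1471 MBq.
Ac-225: 2150 × (1/2)^(504/238) = 2150 × (1/2)^2.1176 ≈ 495.41 MBq.
Total = 1.1471 + 495.41 ≈ 496.56 MBq.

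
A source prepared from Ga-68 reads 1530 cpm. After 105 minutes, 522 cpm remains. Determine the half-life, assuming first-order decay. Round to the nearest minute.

68 minutes

A/A₀ = 522/1530 ≈ 0.34118.
n = log₂(2.931) ≈ 1.5514 half-lives elapsed in 105 minutes.
t½ = 105/1.5514 ≈ 67.68 minutes.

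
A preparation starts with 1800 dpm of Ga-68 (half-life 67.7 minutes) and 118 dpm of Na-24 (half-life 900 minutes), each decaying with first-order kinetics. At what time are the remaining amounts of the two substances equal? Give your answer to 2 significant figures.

Set 1800·(1/2)^(t/67.7) = 118·(1/2)^(t/900).
Taking log₂: log₂(1800/118) = t·(1/67.7 − 1/900).
log₂(15.254) = 3.9311; 1/67.7 − 1/900 = 0.01366.
t = 3.9311 / 0.01366 ≈ 287.79 minutes.

290 minutes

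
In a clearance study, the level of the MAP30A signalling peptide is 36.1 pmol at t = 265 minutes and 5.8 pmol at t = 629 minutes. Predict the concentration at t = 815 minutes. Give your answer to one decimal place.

Over Δt = 629 − 265 = 364 minutes, the level fell by a factor of 36.1/5.8 ≈ 6.2241.
n = log₂(6.2241) ≈ 2.6379 half-lives, so t½ = 364/2.6379 ≈ 137.99 minutes.
From t = 629 to t = 815: 5.8 × (1/2)^((815−629)/137.99) ≈ 2.2786 pmol.

2.3 pmol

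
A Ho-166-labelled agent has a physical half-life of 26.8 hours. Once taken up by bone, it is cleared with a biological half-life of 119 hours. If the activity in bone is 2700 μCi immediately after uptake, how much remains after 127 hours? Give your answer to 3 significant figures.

1/t_eff = 1/t_phys + 1/t_biol = 1/26.8 + 1/119 = 0.045717 per hour.
t_eff = 26.8 × 119 / (26.8 + 119) ≈ 21.874 hours.
Remaining = 2700 × (1/2)^(127/21.874) = 2700 × (1/2)^5.806 ≈ 48.258 μCi.

48.3 μCi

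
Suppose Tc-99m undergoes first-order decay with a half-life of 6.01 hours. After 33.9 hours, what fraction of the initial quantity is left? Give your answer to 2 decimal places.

0.02

n = 33.9/6.01 ≈ 5.6406 half-lives.
Fraction remaining = (1/2)^5.6406 ≈ 0.020045.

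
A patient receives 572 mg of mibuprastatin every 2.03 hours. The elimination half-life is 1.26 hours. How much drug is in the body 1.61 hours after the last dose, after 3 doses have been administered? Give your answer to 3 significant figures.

338 mg

The 3 doses were given 5.67, 3.64, 1.61 hours ago.
Total = 572·(1/2)^(5.67/1.26) + 572·(1/2)^(3.64/1.26) + 572·(1/2)^(1.61/1.26)
      = 25.279 + 77.224 + 235.91 ≈ 338.41 mg.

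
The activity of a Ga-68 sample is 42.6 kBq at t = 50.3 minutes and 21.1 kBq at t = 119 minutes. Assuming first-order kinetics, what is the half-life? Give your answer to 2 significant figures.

68 minutes

Over Δt = 119 − 50.3 = 68.7 minutes, the level fell by a factor of 42.6/21.1 ≈ 2.019.
n = log₂(2.019) ≈ 1.0136 half-lives, so t½ = 68.7/1.0136 ≈ 67.778 minutes.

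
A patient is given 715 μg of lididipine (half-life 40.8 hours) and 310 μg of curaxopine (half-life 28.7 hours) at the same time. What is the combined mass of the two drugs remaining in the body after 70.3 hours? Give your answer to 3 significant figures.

273 μg

lididipine: 715 × (1/2)^(70.3/40.8) = 715 × (1/2)^1.723 ≈ 216.58 μg.
curaxopine: 310 × (1/2)^(70.3/28.7) = 310 × (1/2)^2.4495 ≈ 56.754 μg.
Total = 216.58 + 56.754 ≈ 273.33 μg.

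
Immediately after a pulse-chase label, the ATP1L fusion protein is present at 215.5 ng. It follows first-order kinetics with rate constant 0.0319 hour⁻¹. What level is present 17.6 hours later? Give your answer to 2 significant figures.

120 ng

t½ = ln 2 / k = 0.69315 / 0.0319 ≈ 21.729 hours.
Number of half-lives: n = 17.6/21.729 ≈ 0.80999.
Remaining = 215.5 × (1/2)^0.80999 = 215.5 × 0.57039 ≈ 122.92 ng.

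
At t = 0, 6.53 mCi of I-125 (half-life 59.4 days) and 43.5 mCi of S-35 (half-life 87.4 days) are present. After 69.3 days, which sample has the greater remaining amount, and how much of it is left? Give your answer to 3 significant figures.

S-35, 25.1 mCi

I-125: 6.53 × (1/2)^1.1667 ≈ 2.9088 mCi.
S-35: 43.5 × (1/2)^0.79291 ≈ 25.107 mCi.
S-35 has more remaining, at ≈ 25.107 mCi.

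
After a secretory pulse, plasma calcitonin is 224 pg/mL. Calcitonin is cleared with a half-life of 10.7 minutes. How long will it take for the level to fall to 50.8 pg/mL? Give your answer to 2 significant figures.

23 minutes

Fraction remaining = 50.8/224 ≈ 0.22679.
n = log₂(224/50.8) = ln(4.4094)/ln 2 ≈ 2.1406 half-lives.
t = n × t½ = 2.1406 × 10.7 ≈ 22.904 minutes.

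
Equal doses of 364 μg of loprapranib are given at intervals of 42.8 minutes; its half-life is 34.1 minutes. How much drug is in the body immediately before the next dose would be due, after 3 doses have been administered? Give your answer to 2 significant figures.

240 μg

The 3 doses were given 128.4, 85.6, 42.8 minutes ago.
Total = 364·(1/2)^(128.4/34.1) + 364·(1/2)^(85.6/34.1) + 364·(1/2)^(42.8/34.1)
      = 26.767 + 63.891 + 152.5 ≈ 243.16 μg.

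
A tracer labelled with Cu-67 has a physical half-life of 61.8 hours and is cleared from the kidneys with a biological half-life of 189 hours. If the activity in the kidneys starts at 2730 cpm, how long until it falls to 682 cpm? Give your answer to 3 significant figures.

1/t_eff = 1/t_phys + 1/t_biol = 1/61.8 + 1/189 = 0.021472 per hour.
t_eff = 61.8 × 189 / (61.8 + 189) ≈ 46.572 hours.
n = log₂(2730/682) ≈ 2.0011; t = 2.0011 × 46.572 ≈ 93.193 hours.

93.2 hours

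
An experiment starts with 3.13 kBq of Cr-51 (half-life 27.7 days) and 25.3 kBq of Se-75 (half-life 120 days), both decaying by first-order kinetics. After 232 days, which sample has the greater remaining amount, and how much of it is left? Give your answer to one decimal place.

Se-75, 6.6 kBq

Cr-51: 3.13 × (1/2)^8.3755 ≈ 0.009425 kBq.
Se-75: 25.3 × (1/2)^1.9333 ≈ 6.6241 kBq.
Se-75 has more remaining, at ≈ 6.6241 kBq.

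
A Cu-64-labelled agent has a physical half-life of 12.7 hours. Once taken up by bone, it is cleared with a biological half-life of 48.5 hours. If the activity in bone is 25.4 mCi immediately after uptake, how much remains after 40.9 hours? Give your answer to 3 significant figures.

1/t_eff = 1/t_phys + 1/t_biol = 1/12.7 + 1/48.5 = 0.099359 per hour.
t_eff = 12.7 × 48.5 / (12.7 + 48.5) ≈ 10.065 hours.
Remaining = 25.4 × (1/2)^(40.9/10.065) = 25.4 × (1/2)^4.0638 ≈ 1.5189 mCi.

1.52 mCi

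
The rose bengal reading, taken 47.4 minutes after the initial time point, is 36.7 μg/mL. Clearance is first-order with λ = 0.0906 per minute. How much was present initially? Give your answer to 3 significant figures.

t½ = ln 2 / λ = 0.69315 / 0.0906 ≈ 7.6506 minutes.
Number of half-lives elapsed: n = 47.4/7.6506 ≈ 6.1956.
A₀ = A × 2^n = 36.7 × 2^6.1956 = 36.7 × 73.291 ≈ 2689.8 μg/mL.

2690 μg/mL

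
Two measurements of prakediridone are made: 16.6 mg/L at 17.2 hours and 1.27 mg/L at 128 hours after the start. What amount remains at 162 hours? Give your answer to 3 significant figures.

0.577 mg/L

Over Δt = 128 − 17.2 = 110.8 hours, the level fell by a factor of 16.6/1.27 ≈ 13.071.
n = log₂(13.071) ≈ 3.7083 half-lives, so t½ = 110.8/3.7083 ≈ 29.879 hours.
From t = 128 to t = 162: 1.27 × (1/2)^((162−128)/29.879) ≈ 0.57711 mg/L.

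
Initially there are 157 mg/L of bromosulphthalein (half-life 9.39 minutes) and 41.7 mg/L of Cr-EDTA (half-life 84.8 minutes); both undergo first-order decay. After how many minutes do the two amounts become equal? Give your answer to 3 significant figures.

20.2 minutes

Set 157·(1/2)^(t/9.39) = 41.7·(1/2)^(t/84.8).
Taking log₂: log₂(157/41.7) = t·(1/9.39 − 1/84.8).
log₂(3.765) = 1.9126; 1/9.39 − 1/84.8 = 0.094704.
t = 1.9126 / 0.094704 ≈ 20.196 minutes.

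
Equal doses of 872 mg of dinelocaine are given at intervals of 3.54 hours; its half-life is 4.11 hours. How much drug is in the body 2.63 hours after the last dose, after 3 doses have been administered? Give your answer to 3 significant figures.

1040 mg

The 3 doses were given 9.71, 6.17, 2.63 hours ago.
Total = 872·(1/2)^(9.71/4.11) + 872·(1/2)^(6.17/4.11) + 872·(1/2)^(2.63/4.11)
      = 169.56 + 308.04 + 559.61 ≈ 1037.2 mg.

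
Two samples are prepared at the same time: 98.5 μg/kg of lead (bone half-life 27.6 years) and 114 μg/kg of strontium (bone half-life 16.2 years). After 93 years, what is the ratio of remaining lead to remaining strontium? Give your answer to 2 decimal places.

lead: 98.5 × (1/2)^(93/27.6) = 98.5 × (1/2)^3.3696 ≈ 9.5301 μg/kg.
strontium: 114 × (1/2)^(93/16.2) = 114 × (1/2)^5.7407 ≈ 2.1319 μg/kg.
Ratio ≈ 9.5301 / 2.1319 ≈ 4.4702.

4.47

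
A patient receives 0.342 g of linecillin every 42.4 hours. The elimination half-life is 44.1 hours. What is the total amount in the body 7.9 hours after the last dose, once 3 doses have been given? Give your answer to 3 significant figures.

0.537 g

The 3 doses were given 92.7, 50.3, 7.9 hours ago.
Total = 0.342·(1/2)^(92.7/44.1) + 0.342·(1/2)^(50.3/44.1) + 0.342·(1/2)^(7.9/44.1)
      = 0.079662 + 0.15512 + 0.30206 ≈ 0.53685 g.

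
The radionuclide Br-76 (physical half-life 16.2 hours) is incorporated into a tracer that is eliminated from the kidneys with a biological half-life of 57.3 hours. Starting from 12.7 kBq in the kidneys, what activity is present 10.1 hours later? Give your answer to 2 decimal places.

1/t_eff = 1/t_phys + 1/t_biol = 1/16.2 + 1/57.3 = 0.07918 per hour.
t_eff = 16.2 × 57.3 / (16.2 + 57.3) ≈ 12.629 hours.
Remaining = 12.7 × (1/2)^(10.1/12.629) = 12.7 × (1/2)^0.79972 ≈ 7.2956 kBq.

7.30 kBq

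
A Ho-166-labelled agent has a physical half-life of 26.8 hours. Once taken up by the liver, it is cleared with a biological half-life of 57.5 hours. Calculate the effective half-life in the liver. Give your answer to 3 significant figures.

18.3 hours

1/t_eff = 1/t_phys + 1/t_biol = 1/26.8 + 1/57.5 = 0.054705 per hour.
t_eff = 26.8 × 57.5 / (26.8 + 57.5) ≈ 18.28 hours.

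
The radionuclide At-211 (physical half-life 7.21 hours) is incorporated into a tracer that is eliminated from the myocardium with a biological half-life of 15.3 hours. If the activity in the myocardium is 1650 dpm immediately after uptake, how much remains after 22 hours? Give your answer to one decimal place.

1/t_eff = 1/t_phys + 1/t_biol = 1/7.21 + 1/15.3 = 0.20406 per hour.
t_eff = 7.21 × 15.3 / (7.21 + 15.3) ≈ 4.9006 hours.
Remaining = 1650 × (1/2)^(22/4.9006) = 1650 × (1/2)^4.4892 ≈ 73.467 dpm.

73.5 dpm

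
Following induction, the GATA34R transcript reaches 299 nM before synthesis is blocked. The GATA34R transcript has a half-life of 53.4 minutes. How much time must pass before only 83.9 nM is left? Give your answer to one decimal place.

97.9 minutes

Fraction remaining = 83.9/299 ≈ 0.2806.
n = log₂(299/83.9) = ln(3.5638)/ln 2 ≈ 1.8334 half-lives.
t = n × t½ = 1.8334 × 53.4 ≈ 97.904 minutes.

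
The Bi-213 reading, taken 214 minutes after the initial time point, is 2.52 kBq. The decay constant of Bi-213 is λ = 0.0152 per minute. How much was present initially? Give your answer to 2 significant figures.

65 kBq

t½ = ln 2 / λ = 0.69315 / 0.0152 ≈ 45.602 minutes.
Number of half-lives elapsed: n = 214/45.602 ≈ 4.6928.
A₀ = A × 2^n = 2.52 × 2^4.6928 = 2.52 × 25.863 ≈ 65.174 kBq.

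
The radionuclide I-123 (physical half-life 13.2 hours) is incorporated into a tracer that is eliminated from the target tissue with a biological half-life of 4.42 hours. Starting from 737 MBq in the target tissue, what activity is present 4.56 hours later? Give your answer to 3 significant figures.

1/t_eff = 1/t_phys + 1/t_biol = 1/13.2 + 1/4.42 = 0.302 per hour.
t_eff = 13.2 × 4.42 / (13.2 + 4.42) ≈ 3.3112 hours.
Remaining = 737 × (1/2)^(4.56/3.3112) = 737 × (1/2)^1.3771 ≈ 283.73 MBq.

284 MBq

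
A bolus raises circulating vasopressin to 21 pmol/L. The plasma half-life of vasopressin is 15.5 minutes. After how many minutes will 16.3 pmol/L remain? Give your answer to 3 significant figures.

Fraction remaining = 16.3/21 ≈ 0.77619.
n = log₂(21/16.3) = ln(1.2883)/ln 2 ≈ 0.36552 half-lives.
t = n × t½ = 0.36552 × 15.5 ≈ 5.6655 minutes.

5.67 minutes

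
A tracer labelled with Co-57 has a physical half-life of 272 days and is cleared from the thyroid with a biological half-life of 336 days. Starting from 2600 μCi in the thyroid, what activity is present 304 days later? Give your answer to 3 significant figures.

640 μCi

1/t_eff = 1/t_phys + 1/t_biol = 1/272 + 1/336 = 0.0066527 per day.
t_eff = 272 × 336 / (272 + 336) ≈ 150.32 days.
Remaining = 2600 × (1/2)^(304/150.32) = 2600 × (1/2)^2.0224 ≈ 639.98 μCi.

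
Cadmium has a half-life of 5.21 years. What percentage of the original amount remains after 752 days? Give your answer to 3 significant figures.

76.0%

752 days = 2.06027 years.
n = 2.06027/5.21 ≈ 0.39545 half-lives.
Fraction remaining = (1/2)^0.39545 ≈ 0.76025, i.e. 76.025%.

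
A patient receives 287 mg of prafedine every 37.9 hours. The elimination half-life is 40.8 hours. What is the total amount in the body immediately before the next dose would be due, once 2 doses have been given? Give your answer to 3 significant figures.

The 2 doses were given 75.8, 37.9 hours ago.
Total = 287·(1/2)^(75.8/40.8) + 287·(1/2)^(37.9/40.8)
      = 79.18 + 150.75 ≈ 229.93 mg.

230 mg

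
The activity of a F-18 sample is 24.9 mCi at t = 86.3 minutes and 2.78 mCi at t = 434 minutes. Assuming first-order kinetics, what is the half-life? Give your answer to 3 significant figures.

Over Δt = 434 − 86.3 = 347.7 minutes, the level fell by a factor of 24.9/2.78 ≈ 8.9568.
n = log₂(8.9568) ≈ 3.163 half-lives, so t½ = 347.7/3.163 ≈ 109.93 minutes.

110 minutes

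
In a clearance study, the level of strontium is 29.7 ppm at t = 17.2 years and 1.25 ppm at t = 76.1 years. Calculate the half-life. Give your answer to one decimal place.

Over Δt = 76.1 − 17.2 = 58.9 years, the level fell by a factor of 29.7/1.25 ≈ 23.76.
n = log₂(23.76) ≈ 4.5705 half-lives, so t½ = 58.9/4.5705 ≈ 12.887 years.

12.9 years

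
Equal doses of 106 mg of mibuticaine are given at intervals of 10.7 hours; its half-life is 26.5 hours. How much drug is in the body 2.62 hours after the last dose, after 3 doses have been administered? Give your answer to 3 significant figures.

230 mg

The 3 doses were given 24.02, 13.32, 2.62 hours ago.
Total = 106·(1/2)^(24.02/26.5) + 106·(1/2)^(13.32/26.5) + 106·(1/2)^(2.62/26.5)
      = 56.552 + 74.816 + 98.979 ≈ 230.35 mg.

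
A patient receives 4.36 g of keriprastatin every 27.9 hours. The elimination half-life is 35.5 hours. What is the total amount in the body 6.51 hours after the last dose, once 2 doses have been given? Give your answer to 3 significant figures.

6.07 g

The 2 doses were given 34.41, 6.51 hours ago.
Total = 4.36·(1/2)^(34.41/35.5) + 4.36·(1/2)^(6.51/35.5)
      = 2.2269 + 3.8396 ≈ 6.0665 g.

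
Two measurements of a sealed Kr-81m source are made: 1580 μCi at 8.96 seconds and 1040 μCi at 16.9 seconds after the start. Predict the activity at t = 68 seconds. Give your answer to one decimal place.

70.5 μCi

Over Δt = 16.9 − 8.96 = 7.94 seconds, the level fell by a factor of 1580/1040 ≈ 1.5192.
n = log₂(1.5192) ≈ 0.60334 half-lives, so t½ = 7.94/0.60334 ≈ 13.16 seconds.
From t = 16.9 to t = 68: 1040 × (1/2)^((68−16.9)/13.16) ≈ 70.493 μCi.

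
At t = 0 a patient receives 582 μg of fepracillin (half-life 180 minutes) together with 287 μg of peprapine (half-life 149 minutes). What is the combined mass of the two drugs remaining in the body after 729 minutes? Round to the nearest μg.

45 μg

fepracillin: 582 × (1/2)^(729/180) = 582 × (1/2)^4.05 ≈ 35.136 μg.
peprapine: 287 × (1/2)^(729/149) = 287 × (1/2)^4.8926 ≈ 9.6618 μg.
Total = 35.136 + 9.6618 ≈ 44.798 μg.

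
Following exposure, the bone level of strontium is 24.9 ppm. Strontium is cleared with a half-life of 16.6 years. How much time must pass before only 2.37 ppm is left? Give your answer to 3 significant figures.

56.3 years

Fraction remaining = 2.37/24.9 ≈ 0.095181.
n = log₂(24.9/2.37) = ln(10.506)/ln 2 ≈ 3.3932 half-lives.
t = n × t½ = 3.3932 × 16.6 ≈ 56.327 years.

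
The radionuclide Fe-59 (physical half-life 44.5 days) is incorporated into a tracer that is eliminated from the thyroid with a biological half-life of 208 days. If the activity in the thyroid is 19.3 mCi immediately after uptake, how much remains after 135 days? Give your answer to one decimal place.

1.5 mCi

1/t_eff = 1/t_phys + 1/t_biol = 1/44.5 + 1/208 = 0.02728 per day.
t_eff = 44.5 × 208 / (44.5 + 208) ≈ 36.657 days.
Remaining = 19.3 × (1/2)^(135/36.657) = 19.3 × (1/2)^3.6827 ≈ 1.5029 mCi.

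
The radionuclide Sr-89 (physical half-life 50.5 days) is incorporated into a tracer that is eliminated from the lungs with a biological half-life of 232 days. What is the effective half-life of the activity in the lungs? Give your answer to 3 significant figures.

1/t_eff = 1/t_phys + 1/t_biol = 1/50.5 + 1/232 = 0.024112 per day.
t_eff = 50.5 × 232 / (50.5 + 232) ≈ 41.473 days.

41.5 days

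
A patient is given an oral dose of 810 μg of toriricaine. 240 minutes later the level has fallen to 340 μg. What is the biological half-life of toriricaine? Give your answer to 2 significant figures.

A/A₀ = 340/810 ≈ 0.41975.
n = log₂(2.3824) ≈ 1.2524 half-lives elapsed in 240 minutes.
t½ = 240/1.2524 ≈ 191.63 minutes.

190 minutes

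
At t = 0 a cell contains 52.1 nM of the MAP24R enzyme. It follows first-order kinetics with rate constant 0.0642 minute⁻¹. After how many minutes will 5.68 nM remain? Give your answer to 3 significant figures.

t½ = ln 2 / λ = 0.69315 / 0.0642 ≈ 10.797 minutes.
Fraction remaining = 5.68/52.1 ≈ 0.10902.
n = log₂(52.1/5.68) = ln(9.1725)/ln 2 ≈ 3.1973 half-lives.
t = n × t½ = 3.1973 × 10.797 ≈ 34.52 minutes.

34.5 minutes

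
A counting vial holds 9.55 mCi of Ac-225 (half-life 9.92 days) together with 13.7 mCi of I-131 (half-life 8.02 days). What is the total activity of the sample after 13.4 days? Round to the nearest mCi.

8 mCi

Ac-225: 9.55 × (1/2)^(13.4/9.92) = 9.55 × (1/2)^1.3508 ≈ 3.7443 mCi.
I-131: 13.7 × (1/2)^(13.4/8.02) = 13.7 × (1/2)^1.6708 ≈ 4.3028 mCi.
Total = 3.7443 + 4.3028 ≈ 8.0471 mCi.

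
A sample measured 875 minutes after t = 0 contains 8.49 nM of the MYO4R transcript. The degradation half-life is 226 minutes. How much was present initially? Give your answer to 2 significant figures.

120 nM

Number of half-lives elapsed: n = 875/226 ≈ 3.8717.
A₀ = A × 2^n = 8.49 × 2^3.8717 = 8.49 × 14.638 ≈ 124.28 nM.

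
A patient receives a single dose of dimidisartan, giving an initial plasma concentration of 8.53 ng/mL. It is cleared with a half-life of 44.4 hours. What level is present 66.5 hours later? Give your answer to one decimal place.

3.0 ng/mL

Number of half-lives: n = 66.5/44.4 ≈ 1.4977.
Remaining = 8.53 × (1/2)^1.4977 = 8.53 × 0.35411 ≈ 3.0205 ng/mL.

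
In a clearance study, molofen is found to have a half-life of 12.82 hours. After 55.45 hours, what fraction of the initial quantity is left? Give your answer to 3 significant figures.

0.0499

n = 55.45/12.82 ≈ 4.3253 half-lives.
Fraction remaining = (1/2)^4.3253 ≈ 0.049884.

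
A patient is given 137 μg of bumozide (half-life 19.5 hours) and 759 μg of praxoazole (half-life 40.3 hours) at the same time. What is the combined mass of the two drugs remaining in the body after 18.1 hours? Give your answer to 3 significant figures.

bumozide: 137 × (1/2)^(18.1/19.5) = 137 × (1/2)^0.92821 ≈ 71.995 μg.
praxoazole: 759 × (1/2)^(18.1/40.3) = 759 × (1/2)^0.44913 ≈ 555.96 μg.
Total = 71.995 + 555.96 ≈ 627.95 μg.

628 μg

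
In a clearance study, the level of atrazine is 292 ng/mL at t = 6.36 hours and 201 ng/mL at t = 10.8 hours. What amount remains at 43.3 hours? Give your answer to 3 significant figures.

Over Δt = 10.8 − 6.36 = 4.44 hours, the level fell by a factor of 292/201 ≈ 1.4527.
n = log₂(1.4527) ≈ 0.53877 half-lives, so t½ = 4.44/0.53877 ≈ 8.2409 hours.
From t = 10.8 to t = 43.3: 201 × (1/2)^((43.3−10.8)/8.2409) ≈ 13.062 ng/mL.

13.1 ng/mL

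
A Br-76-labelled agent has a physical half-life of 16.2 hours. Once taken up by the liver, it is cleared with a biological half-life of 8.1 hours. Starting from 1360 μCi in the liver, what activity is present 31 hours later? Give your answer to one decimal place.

1/t_eff = 1/t_phys + 1/t_biol = 1/16.2 + 1/8.1 = 0.18519 per hour.
t_eff = 16.2 × 8.1 / (16.2 + 8.1) ≈ 5.4 hours.
Remaining = 1360 × (1/2)^(31/5.4) = 1360 × (1/2)^5.7407 ≈ 25.433 μCi.

25.4 μCi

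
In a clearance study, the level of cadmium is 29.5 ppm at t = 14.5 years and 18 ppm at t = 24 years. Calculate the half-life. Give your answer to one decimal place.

Over Δt = 24 − 14.5 = 9.5 years, the level fell by a factor of 29.5/18 ≈ 1.6389.
n = log₂(1.6389) ≈ 0.71272 half-lives, so t½ = 9.5/0.71272 ≈ 13.329 years.

13.3 years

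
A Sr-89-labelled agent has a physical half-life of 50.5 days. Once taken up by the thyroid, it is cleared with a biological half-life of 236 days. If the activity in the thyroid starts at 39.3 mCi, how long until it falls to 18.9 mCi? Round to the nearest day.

44 days

1/t_eff = 1/t_phys + 1/t_biol = 1/50.5 + 1/236 = 0.024039 per day.
t_eff = 50.5 × 236 / (50.5 + 236) ≈ 41.599 days.
n = log₂(39.3/18.9) ≈ 1.0561; t = 1.0561 × 41.599 ≈ 43.934 days.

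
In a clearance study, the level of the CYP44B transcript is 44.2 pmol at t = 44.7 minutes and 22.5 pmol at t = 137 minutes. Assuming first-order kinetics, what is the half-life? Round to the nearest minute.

95 minutes

Over Δt = 137 − 44.7 = 92.3 minutes, the level fell by a factor of 44.2/22.5 ≈ 1.9644.
n = log₂(1.9644) ≈ 0.97412 half-lives, so t½ = 92.3/0.97412 ≈ 94.752 minutes.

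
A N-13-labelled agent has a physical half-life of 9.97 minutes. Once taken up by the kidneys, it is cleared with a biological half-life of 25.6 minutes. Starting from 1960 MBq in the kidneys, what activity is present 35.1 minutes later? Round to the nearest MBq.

66 MBq

1/t_eff = 1/t_phys + 1/t_biol = 1/9.97 + 1/25.6 = 0.13936 per minute.
t_eff = 9.97 × 25.6 / (9.97 + 25.6) ≈ 7.1755 minutes.
Remaining = 1960 × (1/2)^(35.1/7.1755) = 1960 × (1/2)^4.8917 ≈ 66.027 MBq.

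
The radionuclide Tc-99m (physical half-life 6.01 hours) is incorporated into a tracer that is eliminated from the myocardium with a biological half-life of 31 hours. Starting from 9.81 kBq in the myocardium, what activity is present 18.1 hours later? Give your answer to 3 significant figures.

0.812 kBq

1/t_eff = 1/t_phys + 1/t_biol = 1/6.01 + 1/31 = 0.19865 per hour.
t_eff = 6.01 × 31 / (6.01 + 31) ≈ 5.034 hours.
Remaining = 9.81 × (1/2)^(18.1/5.034) = 9.81 × (1/2)^3.5955 ≈ 0.81154 kBq.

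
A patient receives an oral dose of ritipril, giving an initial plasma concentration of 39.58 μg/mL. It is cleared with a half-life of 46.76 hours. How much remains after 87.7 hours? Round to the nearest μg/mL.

11 μg/mL

Number of half-lives: n = 87.7/46.76 ≈ 1.8755.
Remaining = 39.58 × (1/2)^1.8755 = 39.58 × 0.27253 ≈ 10.787 μg/mL.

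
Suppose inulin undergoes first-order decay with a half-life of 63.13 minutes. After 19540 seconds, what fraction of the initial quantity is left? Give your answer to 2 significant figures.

0.028

19540 seconds = 325.667 minutes.
n = 325.667/63.13 ≈ 5.1587 half-lives.
Fraction remaining = (1/2)^5.1587 ≈ 0.027995.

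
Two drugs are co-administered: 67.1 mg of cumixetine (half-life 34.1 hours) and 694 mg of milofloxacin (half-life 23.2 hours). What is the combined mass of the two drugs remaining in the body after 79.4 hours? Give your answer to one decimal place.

78.1 mg

cumixetine: 67.1 × (1/2)^(79.4/34.1) = 67.1 × (1/2)^2.3284 ≈ 13.36 mg.
milofloxacin: 694 × (1/2)^(79.4/23.2) = 694 × (1/2)^3.4224 ≈ 64.731 mg.
Total = 13.36 + 64.731 ≈ 78.09 mg.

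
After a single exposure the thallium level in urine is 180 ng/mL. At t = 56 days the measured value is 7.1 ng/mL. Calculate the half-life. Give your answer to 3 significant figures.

A/A₀ = 7.1/180 ≈ 0.039444.
n = log₂(25.352) ≈ 4.664 half-lives elapsed in 56 days.
t½ = 56/4.664 ≈ 12.007 days.

12.0 days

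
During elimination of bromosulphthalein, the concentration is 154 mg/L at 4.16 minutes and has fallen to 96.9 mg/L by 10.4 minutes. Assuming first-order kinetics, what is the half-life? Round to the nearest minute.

9 minutes

Over Δt = 10.4 − 4.16 = 6.24 minutes, the level fell by a factor of 154/96.9 ≈ 1.5893.
n = log₂(1.5893) ≈ 0.66836 half-lives, so t½ = 6.24/0.66836 ≈ 9.3363 minutes.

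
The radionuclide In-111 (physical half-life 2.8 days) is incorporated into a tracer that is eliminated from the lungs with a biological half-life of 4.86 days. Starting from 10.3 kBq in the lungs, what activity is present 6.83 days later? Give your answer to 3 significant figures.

1/t_eff = 1/t_phys + 1/t_biol = 1/2.8 + 1/4.86 = 0.5629 per day.
t_eff = 2.8 × 4.86 / (2.8 + 4.86) ≈ 1.7765 days.
Remaining = 10.3 × (1/2)^(6.83/1.7765) = 10.3 × (1/2)^3.8446 ≈ 0.71695 kBq.

0.717 kBq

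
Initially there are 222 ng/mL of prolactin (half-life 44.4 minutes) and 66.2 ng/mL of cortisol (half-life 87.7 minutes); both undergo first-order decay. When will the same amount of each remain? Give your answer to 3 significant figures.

157 minutes

Set 222·(1/2)^(t/44.4) = 66.2·(1/2)^(t/87.7).
Taking log₂: log₂(222/66.2) = t·(1/44.4 − 1/87.7).
log₂(3.3535) = 1.7457; 1/44.4 − 1/87.7 = 0.01112.
t = 1.7457 / 0.01112 ≈ 156.98 minutes.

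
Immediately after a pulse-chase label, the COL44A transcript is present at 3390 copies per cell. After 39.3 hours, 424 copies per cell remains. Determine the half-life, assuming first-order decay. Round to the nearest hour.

13 hours

A/A₀ = 424/3390 ≈ 0.12507.
n = log₂(7.9953) ≈ 2.9991 half-lives elapsed in 39.3 hours.
t½ = 39.3/2.9991 ≈ 13.104 hours.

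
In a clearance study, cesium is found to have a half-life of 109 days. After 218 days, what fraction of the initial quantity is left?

0.25

n = 218/109 ≈ 2 half-lives.
Fraction remaining = (1/2)^2 ≈ 0.25.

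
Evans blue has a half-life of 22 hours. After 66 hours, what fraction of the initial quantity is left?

0.125

n = 66/22 ≈ 3 half-lives.
Fraction remaining = (1/2)^3 ≈ 0.125.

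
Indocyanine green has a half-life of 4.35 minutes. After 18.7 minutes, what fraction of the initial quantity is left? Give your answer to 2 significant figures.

n = 18.7/4.35 ≈ 4.2989 half-lives.
Fraction remaining = (1/2)^4.2989 ≈ 0.050806.

0.051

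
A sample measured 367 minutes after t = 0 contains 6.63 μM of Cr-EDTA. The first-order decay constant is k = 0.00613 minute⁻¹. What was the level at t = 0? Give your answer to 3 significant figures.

62.9 μM

t½ = ln 2 / k = 0.69315 / 0.00613 ≈ 113.07 minutes.
Number of half-lives elapsed: n = 367/113.07 ≈ 3.2456.
A₀ = A × 2^n = 6.63 × 2^3.2456 = 6.63 × 9.485 ≈ 62.885 μM.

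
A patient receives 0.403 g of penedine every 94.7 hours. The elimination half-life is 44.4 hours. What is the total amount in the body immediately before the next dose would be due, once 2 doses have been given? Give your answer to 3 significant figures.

0.113 g

The 2 doses were given 189.4, 94.7 hours ago.
Total = 0.403·(1/2)^(189.4/44.4) + 0.403·(1/2)^(94.7/44.4)
      = 0.02095 + 0.091885 ≈ 0.11283 g.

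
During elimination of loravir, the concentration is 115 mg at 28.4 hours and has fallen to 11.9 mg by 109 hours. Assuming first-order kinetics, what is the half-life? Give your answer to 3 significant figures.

Over Δt = 109 − 28.4 = 80.6 hours, the level fell by a factor of 115/11.9 ≈ 9.6639.
n = log₂(9.6639) ≈ 3.2726 half-lives, so t½ = 80.6/3.2726 ≈ 24.629 hours.

24.6 hours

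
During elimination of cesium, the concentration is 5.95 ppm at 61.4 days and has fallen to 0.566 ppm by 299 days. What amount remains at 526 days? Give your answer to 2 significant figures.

0.060 ppm

Over Δt = 299 − 61.4 = 237.6 days, the level fell by a factor of 5.95/0.566 ≈ 10.512.
n = log₂(10.512) ≈ 3.394 half-lives, so t½ = 237.6/3.394 ≈ 70.006 days.
From t = 299 to t = 526: 0.566 × (1/2)^((526−299)/70.006) ≈ 0.059799 ppm.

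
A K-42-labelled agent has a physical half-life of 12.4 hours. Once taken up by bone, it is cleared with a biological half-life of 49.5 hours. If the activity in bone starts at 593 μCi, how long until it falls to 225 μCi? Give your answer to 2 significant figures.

1/t_eff = 1/t_phys + 1/t_biol = 1/12.4 + 1/49.5 = 0.10085 per hour.
t_eff = 12.4 × 49.5 / (12.4 + 49.5) ≈ 9.916 hours.
n = log₂(593/225) ≈ 1.3981; t = 1.3981 × 9.916 ≈ 13.864 hours.

14 hours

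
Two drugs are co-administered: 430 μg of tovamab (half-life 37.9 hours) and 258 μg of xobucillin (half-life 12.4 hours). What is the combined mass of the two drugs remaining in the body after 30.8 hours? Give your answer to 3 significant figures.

291 μg

tovamab: 430 × (1/2)^(30.8/37.9) = 430 × (1/2)^0.81266 ≈ 244.81 μg.
xobucillin: 258 × (1/2)^(30.8/12.4) = 258 × (1/2)^2.4839 ≈ 46.121 μg.
Total = 244.81 + 46.121 ≈ 290.93 μg.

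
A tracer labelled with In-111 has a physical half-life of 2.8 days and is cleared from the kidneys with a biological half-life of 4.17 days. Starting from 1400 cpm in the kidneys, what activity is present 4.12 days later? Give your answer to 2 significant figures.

250 cpm

1/t_eff = 1/t_phys + 1/t_biol = 1/2.8 + 1/4.17 = 0.59695 per day.
t_eff = 2.8 × 4.17 / (2.8 + 4.17) ≈ 1.6752 days.
Remaining = 1400 × (1/2)^(4.12/1.6752) = 1400 × (1/2)^2.4594 ≈ 254.54 cpm.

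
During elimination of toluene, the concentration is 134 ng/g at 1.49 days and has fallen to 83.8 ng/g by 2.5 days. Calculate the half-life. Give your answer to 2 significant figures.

1.5 days

Over Δt = 2.5 − 1.49 = 1.01 days, the level fell by a factor of 134/83.8 ≈ 1.599.
n = log₂(1.599) ≈ 0.67721 half-lives, so t½ = 1.01/0.67721 ≈ 1.4914 days.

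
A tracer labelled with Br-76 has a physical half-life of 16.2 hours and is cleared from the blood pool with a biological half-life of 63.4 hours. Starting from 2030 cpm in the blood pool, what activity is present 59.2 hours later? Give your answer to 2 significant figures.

1/t_eff = 1/t_phys + 1/t_biol = 1/16.2 + 1/63.4 = 0.077501 per hour.
t_eff = 16.2 × 63.4 / (16.2 + 63.4) ≈ 12.903 hours.
Remaining = 2030 × (1/2)^(59.2/12.903) = 2030 × (1/2)^4.5881 ≈ 84.401 cpm.

84 cpm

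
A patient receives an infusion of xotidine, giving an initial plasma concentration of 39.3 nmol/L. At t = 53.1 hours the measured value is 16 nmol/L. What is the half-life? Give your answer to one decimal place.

41.0 hours

A/A₀ = 16/39.3 ≈ 0.40712.
n = log₂(2.4562) ≈ 1.2965 half-lives elapsed in 53.1 hours.
t½ = 53.1/1.2965 ≈ 40.958 hours.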